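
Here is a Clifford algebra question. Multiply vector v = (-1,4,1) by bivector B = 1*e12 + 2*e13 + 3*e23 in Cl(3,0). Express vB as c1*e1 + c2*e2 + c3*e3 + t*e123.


vB has grade-1 (vector) and grade-3 (trivector) parts: vB = (v _| B) + (v ^ B).
Vector part <vB>_1:
  e1: -v2*b12 - v3*b13 = -(4)*(1) - (1)*(2) = -6
  e2: v1*b12 - v3*b23 = (-1)*(1) - (1)*(3) = -4
  e3: v1*b13 + v2*b23 = (-1)*(2) + (4)*(3) = 10
Trivector part <vB>_3:
  e123: v1*b23 - v2*b13 + v3*b12 = (-1)*(3) - (4)*(2) + (1)*(1) = -10
vB = -6*e1 - 4*e2 + 10*e3 - 10*e123


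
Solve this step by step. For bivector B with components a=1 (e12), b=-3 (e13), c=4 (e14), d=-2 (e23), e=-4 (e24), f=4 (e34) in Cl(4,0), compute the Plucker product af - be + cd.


Plucker relation: af - be + cd
a*f = 1*4 = 4
b*e = (-3)*(-4) = 12
c*d = 4*(-2) = -8
af - be + cd = 4 - 12 + (-8)
= -16


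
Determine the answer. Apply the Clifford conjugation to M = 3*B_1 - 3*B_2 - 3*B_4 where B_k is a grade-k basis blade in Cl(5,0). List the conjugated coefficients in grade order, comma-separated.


Clifford conjugate sign for grade k: (-1)^(k(k+1)/2)
Grade 1: (-1)^(1*2/2) = (-1)^1 = -1, coeff 3 -> -3
Grade 2: (-1)^(2*3/2) = (-1)^3 = -1, coeff -3 -> 3
Grade 4: (-1)^(4*5/2) = (-1)^10 = 1, coeff -3 -> -3
Conjugated coefficients: -3, 3, -3


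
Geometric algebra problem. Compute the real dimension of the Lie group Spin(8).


Spin(n) double-covers SO(n); both have Lie algebra so(n) of dimension n(n-1)/2.
n = 8
n(n-1) = 8 * 7 = 56
dim Spin(8) = 56/2 = 28


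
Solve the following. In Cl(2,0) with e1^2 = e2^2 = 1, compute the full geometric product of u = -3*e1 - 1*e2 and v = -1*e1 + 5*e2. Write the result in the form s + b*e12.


Expand: (-3*e1 - 1*e2)(-1*e1 + 5*e2)
= (-3)*(-1)*e1e1 + (-3)*5*e1e2 + (-1)*(-1)*e2e1 + (-1)*5*e2e2
Using e1^2 = e2^2 = 1, e2e1 = -e1e2:
Scalar part s = (-3)*(-1) + (-1)*5 = 3 + (-5) = -2
Bivector part b = (-3)*5 - (-1)*(-1) = -15 - 1 = -16
uv = -2 - 16*e12


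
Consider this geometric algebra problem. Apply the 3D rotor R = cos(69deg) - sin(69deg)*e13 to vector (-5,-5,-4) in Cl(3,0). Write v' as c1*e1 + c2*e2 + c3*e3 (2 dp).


Rotor R = cos(69deg) - sin(69deg)*e13
Rotation angle theta = 2 * 69 = 138 degrees in the e13 plane (e1 -> e3).
The component perpendicular to the plane (e2) is invariant: v'_2 = v2 = -5.00
cos(138deg) = -0.7431, sin(138deg) = 0.6691
v'_1 = v1*cos(theta) - v3*sin(theta) = -5*(-0.7431) - (-4)*0.6691 = 6.39
v'_3 = v1*sin(theta) + v3*cos(theta) = -5*0.6691 + (-4)*(-0.7431) = -0.37
v' = 6.39*e1 - 5.00*e2 - 0.37*e3


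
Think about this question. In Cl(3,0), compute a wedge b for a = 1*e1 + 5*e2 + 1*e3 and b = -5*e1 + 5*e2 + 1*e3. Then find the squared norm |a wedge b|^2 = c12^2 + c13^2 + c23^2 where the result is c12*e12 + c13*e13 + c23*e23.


a wedge b = (a1*b2 - a2*b1)*e12 + (a1*b3 - a3*b1)*e13 + (a2*b3 - a3*b2)*e23
e12 coeff: 1*5 - 5*(-5) = 5 - (-25) = 30
e13 coeff: 1*1 - 1*(-5) = 1 - (-5) = 6
e23 coeff: 5*1 - 1*5 = 5 - 5 = 0
|a wedge b|^2 = 30^2 + 6^2 + 0^2
= 900 + 36 + 0
= 936


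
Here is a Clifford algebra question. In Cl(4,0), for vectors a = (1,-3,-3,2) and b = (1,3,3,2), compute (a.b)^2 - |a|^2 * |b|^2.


a . b = 1*1 + (-3)*3 + (-3)*3 + 2*2
= 1 + (-9) + (-9) + 4 = -13
|a|^2 = 1^2 + (-3)^2 + (-3)^2 + 2^2 = 23
|b|^2 = 1^2 + 3^2 + 3^2 + 2^2 = 23
(a.b)^2 = (-13)^2 = 169
|a|^2 * |b|^2 = 23 * 23 = 529
Result = 169 - 529 = -360


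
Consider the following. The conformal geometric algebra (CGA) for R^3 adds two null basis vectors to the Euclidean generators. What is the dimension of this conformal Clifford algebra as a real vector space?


The conformal model of R^3 uses Cl(4,1): the 3 Euclidean generators plus two extra orthogonal generators e+ (e+^2 = +1) and e- (e-^2 = -1), from which the null vectors e0, einf are built.
Number of generators m = 3 + 2 = 5.
dim Cl(p,q) = 2^m = 2^5 = 32


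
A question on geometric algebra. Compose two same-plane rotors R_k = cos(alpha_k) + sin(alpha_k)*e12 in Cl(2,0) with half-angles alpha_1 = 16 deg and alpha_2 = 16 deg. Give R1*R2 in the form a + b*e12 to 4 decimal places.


Same-plane rotors commute and their half-angles add:
R1*R2 = cos(a1 + a2) + sin(a1 + a2)*e12.
a1 + a2 = 16 + 16 = 32 deg
cos(32 deg) = 0.8480
sin(32 deg) = 0.5299
R1*R2 = 0.8480 + 0.5299*e12


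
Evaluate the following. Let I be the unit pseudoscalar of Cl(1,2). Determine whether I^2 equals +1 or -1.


The pseudoscalar I = e1...e_n (product of all n generators) of Cl(p,q) satisfies I^2 = (-1)^(q + n(n-1)/2).
p = 1, q = 2, n = p + q = 3
n(n-1)/2 = 3 * 2 / 2 = 3
Exponent = q + n(n-1)/2 = 2 + 3 = 5
I^2 = (-1)^5 = -1


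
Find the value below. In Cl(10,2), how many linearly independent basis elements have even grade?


Even subalgebra dimension = 2^(n-1)
n = 10 + 2 = 12
2^(12 - 1) = 2^11 = 2048
Verification: sum of C(12,k) for even k = 1 + 66 + 495 + 924 + 495 + 66 + 1 = 2048
Result = 2048


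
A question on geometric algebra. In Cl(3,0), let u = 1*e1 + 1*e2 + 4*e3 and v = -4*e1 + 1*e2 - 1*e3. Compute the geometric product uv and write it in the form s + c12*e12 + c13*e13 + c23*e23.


In Cl(3,0): e_i^2 = 1, e_ie_j = -e_je_i for i != j.
Scalar part = u . v = 1*(-4) + 1*1 + 4*(-1)
= -4 + 1 + (-4) = -7
e12 coeff = 1*1 - 1*(-4) = 1 - (-4) = 5
e13 coeff = 1*(-1) - 4*(-4) = -1 - (-16) = 15
e23 coeff = 1*(-1) - 4*1 = -1 - 4 = -5
uv = -7 + 5*e12 + 15*e13 - 5*e23


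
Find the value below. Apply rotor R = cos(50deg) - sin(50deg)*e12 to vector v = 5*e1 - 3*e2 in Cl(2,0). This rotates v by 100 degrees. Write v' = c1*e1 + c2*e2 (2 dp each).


Rotor R = cos(50deg) - sin(50deg)*e12
Rotation angle theta = 2 * 50 = 100 degrees
v' = R*v*~R rotates v by theta.
cos(100deg) = -0.1736, sin(100deg) = 0.9848
v'_1 = 5*cos(100deg) - (-3)*sin(100deg)
= 5*(-0.1736) - (-3)*0.9848
= 2.09
v'_2 = 5*sin(100deg) + (-3)*cos(100deg)
= 5*0.9848 + (-3)*(-0.1736)
= 5.44
v' = 2.09*e1 + 5.44*e2


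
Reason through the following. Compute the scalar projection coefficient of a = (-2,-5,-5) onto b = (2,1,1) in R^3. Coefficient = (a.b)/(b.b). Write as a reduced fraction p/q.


Projection coefficient = (a . b) / (b . b)
a . b = (-2)*2 + (-5)*1 + (-5)*1
= -4 + (-5) + (-5) = -14
b . b = 2^2 + 1^2 + 1^2
= 4 + 1 + 1 = 6
Coefficient = -14/6
In lowest terms: -7/3


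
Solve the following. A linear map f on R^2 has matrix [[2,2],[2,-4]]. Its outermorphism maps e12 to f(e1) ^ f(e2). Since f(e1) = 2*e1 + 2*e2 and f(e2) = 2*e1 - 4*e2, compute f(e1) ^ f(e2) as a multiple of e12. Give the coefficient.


The outermorphism of a linear map f sends e1^e2 to f(e1)^f(e2).
f(e1) = 2*e1 + 2*e2
f(e2) = 2*e1 - 4*e2
f(e1) ^ f(e2) = (2*e1 + 2*e2) ^ (2*e1 - 4*e2)
= 2*(-4)*e12 + 2*2*e21
= (-8 - 4)*e12
= -12*e12
Coefficient = -12


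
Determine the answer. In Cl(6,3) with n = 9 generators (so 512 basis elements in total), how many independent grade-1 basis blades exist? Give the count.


Number of grade-k basis blades in Cl(p,q) with n = p + q is C(n, k).
n = 6 + 3 = 9
C(9, 1) = 9! / (1! * 8!)
= 362880 / (1 * 40320)
= 9


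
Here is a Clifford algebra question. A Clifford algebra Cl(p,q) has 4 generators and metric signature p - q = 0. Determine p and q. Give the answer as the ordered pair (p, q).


We need p + q = 4 and p - q = 0.
Adding: 2p = 4 + 0 = 4, so p = 2.
Then q = 4 - 2 = 2.
(p, q) = (2, 2)


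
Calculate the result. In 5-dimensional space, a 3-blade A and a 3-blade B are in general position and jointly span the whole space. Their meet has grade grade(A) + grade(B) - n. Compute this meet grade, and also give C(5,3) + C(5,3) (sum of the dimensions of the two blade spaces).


Meet grade = grade(A) + grade(B) - n
= 3 + 3 - 5 = 1
C(5,3) = 10
C(5,3) = 10
dim_A + dim_B = 10 + 10 = 20


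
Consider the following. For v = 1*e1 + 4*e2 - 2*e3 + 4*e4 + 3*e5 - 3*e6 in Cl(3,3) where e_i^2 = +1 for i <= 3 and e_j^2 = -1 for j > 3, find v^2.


v^2 = sum of c_i^2 * e_i^2
Positive signature terms (e_i^2 = +1): 1^2 + 4^2 + (-2)^2 = 21
Negative signature terms (e_j^2 = -1): 4^2 + 3^2 + (-3)^2 = 34
v^2 = 21 - 34 = -13


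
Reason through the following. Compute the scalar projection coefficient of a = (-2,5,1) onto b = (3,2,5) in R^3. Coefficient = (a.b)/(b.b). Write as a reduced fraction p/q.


Projection coefficient = (a . b) / (b . b)
a . b = (-2)*3 + 5*2 + 1*5
= -6 + 10 + 5 = 9
b . b = 3^2 + 2^2 + 5^2
= 9 + 4 + 25 = 38
Coefficient = 9/38
In lowest terms: 9/38


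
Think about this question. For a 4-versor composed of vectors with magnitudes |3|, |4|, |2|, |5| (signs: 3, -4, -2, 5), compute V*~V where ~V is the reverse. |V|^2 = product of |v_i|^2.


Each vector v_i has |v_i|^2 = s_i^2
Squared scales: 3^2 = 9, (-4)^2 = 16, (-2)^2 = 4, 5^2 = 25
|V|^2 = 9 * 16 * 4 * 25
= 14400


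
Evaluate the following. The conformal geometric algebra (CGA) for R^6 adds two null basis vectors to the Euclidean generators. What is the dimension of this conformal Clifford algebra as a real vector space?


The conformal model of R^6 uses Cl(7,1): the 6 Euclidean generators plus two extra orthogonal generators e+ (e+^2 = +1) and e- (e-^2 = -1), from which the null vectors e0, einf are built.
Number of generators m = 6 + 2 = 8.
dim Cl(p,q) = 2^m = 2^8 = 256


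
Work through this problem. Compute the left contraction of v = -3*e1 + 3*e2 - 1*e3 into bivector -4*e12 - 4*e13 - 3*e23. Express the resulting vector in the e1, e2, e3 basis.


Left contraction v _| B = <vB>_1 (grade-1 part of the geometric product vB).
Using e1_|e12 = e2, e2_|e12 = -e1, e1_|e13 = e3, e3_|e13 = -e1, e2_|e23 = e3, e3_|e23 = -e2:
e1 coeff: -v2*b12 - v3*b13 = -(3)*(-4) - (-1)*(-4) = 8
e2 coeff: v1*b12 - v3*b23 = (-3)*(-4) - (-1)*(-3) = 9
e3 coeff: v1*b13 + v2*b23 = (-3)*(-4) + (3)*(-3) = 3
v _| B = 8*e1 + 9*e2 + 3*e3


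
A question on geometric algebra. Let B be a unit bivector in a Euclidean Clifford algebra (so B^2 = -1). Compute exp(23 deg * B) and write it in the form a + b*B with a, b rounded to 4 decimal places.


For a unit bivector B with B^2 = -1, the exponential series gives
e^(theta*B) = cos(theta) + sin(theta)*B (the GA analogue of Euler's formula).
theta = 23 degrees = 0.401426 rad
cos(23 deg) = 0.9205
sin(23 deg) = 0.3907
exp(theta*B) = 0.9205 + 0.3907*B


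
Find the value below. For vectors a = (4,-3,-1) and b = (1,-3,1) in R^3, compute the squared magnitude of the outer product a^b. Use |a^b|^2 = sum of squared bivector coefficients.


a wedge b = (a1*b2 - a2*b1)*e12 + (a1*b3 - a3*b1)*e13 + (a2*b3 - a3*b2)*e23
e12 coeff: 4*(-3) - (-3)*1 = -12 - (-3) = -9
e13 coeff: 4*1 - (-1)*1 = 4 - (-1) = 5
e23 coeff: (-3)*1 - (-1)*(-3) = -3 - 3 = -6
|a wedge b|^2 = (-9)^2 + 5^2 + (-6)^2
= 81 + 25 + 36
= 142


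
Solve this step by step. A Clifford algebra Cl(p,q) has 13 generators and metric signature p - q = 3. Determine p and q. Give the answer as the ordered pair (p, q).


We need p + q = 13 and p - q = 3.
Adding: 2p = 13 + 3 = 16, so p = 8.
Then q = 13 - 8 = 5.
(p, q) = (8, 5)


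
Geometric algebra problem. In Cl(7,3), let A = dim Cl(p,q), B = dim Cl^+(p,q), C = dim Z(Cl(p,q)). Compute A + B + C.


n = 7 + 3 = 10
Total dim = 2^10 = 1024
Even subalgebra dim = 2^9 = 512
n is even, so center dim = 1
Sum = 1024 + 512 + 1 = 1537


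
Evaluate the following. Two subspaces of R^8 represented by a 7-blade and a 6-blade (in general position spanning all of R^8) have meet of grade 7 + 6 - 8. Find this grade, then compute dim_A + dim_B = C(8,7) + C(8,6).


Meet grade = grade(A) + grade(B) - n
= 7 + 6 - 8 = 5
C(8,7) = 8
C(8,6) = 28
dim_A + dim_B = 8 + 28 = 36


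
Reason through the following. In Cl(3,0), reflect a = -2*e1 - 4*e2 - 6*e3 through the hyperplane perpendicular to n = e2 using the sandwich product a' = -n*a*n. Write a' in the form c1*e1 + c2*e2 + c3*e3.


Reflection formula: a' = -n*a*n, with n = e2 (unit vector, n^2 = 1).
For reflection through hyperplane perp to e2:
The component along e2 flips sign, others stay.
a = (-2, -4, -6)
a' = (-2, 4, -6)
a' = -2*e1 + 4*e2 - 6*e3


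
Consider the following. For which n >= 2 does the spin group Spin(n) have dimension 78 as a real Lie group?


dim Spin(n) = dim so(n) = n(n-1)/2.
Solve n(n-1)/2 = 78, i.e. n^2 - n - 156 = 0.
Discriminant = 1 + 8*78 = 625
n = (1 + sqrt(625))/2 = (1 + 25)/2 = 13


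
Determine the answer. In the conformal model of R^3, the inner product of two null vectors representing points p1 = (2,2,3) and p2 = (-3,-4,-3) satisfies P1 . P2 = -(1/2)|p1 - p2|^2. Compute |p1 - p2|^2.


p1 - p2 = (5, 6, 6)
|p1 - p2|^2 = 5^2 + 6^2 + 6^2
= 25 + 36 + 36
= 97


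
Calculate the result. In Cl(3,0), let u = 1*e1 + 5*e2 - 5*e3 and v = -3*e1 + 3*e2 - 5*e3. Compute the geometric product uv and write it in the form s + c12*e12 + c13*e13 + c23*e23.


In Cl(3,0): e_i^2 = 1, e_ie_j = -e_je_i for i != j.
Scalar part = u . v = 1*(-3) + 5*3 + (-5)*(-5)
= -3 + 15 + 25 = 37
e12 coeff = 1*3 - 5*(-3) = 3 - (-15) = 18
e13 coeff = 1*(-5) - (-5)*(-3) = -5 - 15 = -20
e23 coeff = 5*(-5) - (-5)*3 = -25 - (-15) = -10
uv = 37 + 18*e12 - 20*e13 - 10*e23


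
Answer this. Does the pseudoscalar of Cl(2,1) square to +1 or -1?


The pseudoscalar I = e1...e_n (product of all n generators) of Cl(p,q) satisfies I^2 = (-1)^(q + n(n-1)/2).
p = 2, q = 1, n = p + q = 3
n(n-1)/2 = 3 * 2 / 2 = 3
Exponent = q + n(n-1)/2 = 1 + 3 = 4
I^2 = (-1)^4 = +1


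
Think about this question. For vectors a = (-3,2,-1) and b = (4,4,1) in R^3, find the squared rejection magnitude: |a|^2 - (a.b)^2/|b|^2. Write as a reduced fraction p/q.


|a|^2 = (-3)^2 + 2^2 + (-1)^2 = 14
|b|^2 = 4^2 + 4^2 + 1^2 = 33
a . b = (-3)*4 + 2*4 + (-1)*1 = -5
(a.b)^2 = (-5)^2 = 25
|rej|^2 = 14 - 25/33
= (462 - 25)/33
= 437/33
In lowest terms: 437/33


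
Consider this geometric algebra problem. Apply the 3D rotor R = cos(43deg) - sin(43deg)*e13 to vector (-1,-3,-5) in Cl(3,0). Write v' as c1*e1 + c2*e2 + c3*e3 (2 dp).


Rotor R = cos(43deg) - sin(43deg)*e13
Rotation angle theta = 2 * 43 = 86 degrees in the e13 plane (e1 -> e3).
The component perpendicular to the plane (e2) is invariant: v'_2 = v2 = -3.00
cos(86deg) = 0.0698, sin(86deg) = 0.9976
v'_1 = v1*cos(theta) - v3*sin(theta) = -1*0.0698 - (-5)*0.9976 = 4.92
v'_3 = v1*sin(theta) + v3*cos(theta) = -1*0.9976 + (-5)*0.0698 = -1.35
v' = 4.92*e1 - 3.00*e2 - 1.35*e3


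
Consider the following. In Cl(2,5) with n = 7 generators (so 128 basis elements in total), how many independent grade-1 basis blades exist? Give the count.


Number of grade-k basis blades in Cl(p,q) with n = p + q is C(n, k).
n = 2 + 5 = 7
C(7, 1) = 7! / (1! * 6!)
= 5040 / (1 * 720)
= 7


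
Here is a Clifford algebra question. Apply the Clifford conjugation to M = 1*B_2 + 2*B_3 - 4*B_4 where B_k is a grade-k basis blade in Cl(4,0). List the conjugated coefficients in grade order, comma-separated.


Clifford conjugate sign for grade k: (-1)^(k(k+1)/2)
Grade 2: (-1)^(2*3/2) = (-1)^3 = -1, coeff 1 -> -1
Grade 3: (-1)^(3*4/2) = (-1)^6 = 1, coeff 2 -> 2
Grade 4: (-1)^(4*5/2) = (-1)^10 = 1, coeff -4 -> -4
Conjugated coefficients: -1, 2, -4


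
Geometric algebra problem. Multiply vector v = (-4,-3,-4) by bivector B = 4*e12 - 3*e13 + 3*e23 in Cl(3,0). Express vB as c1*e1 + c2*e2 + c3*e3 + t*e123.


vB has grade-1 (vector) and grade-3 (trivector) parts: vB = (v _| B) + (v ^ B).
Vector part <vB>_1:
  e1: -v2*b12 - v3*b13 = -(-3)*(4) - (-4)*(-3) = 0
  e2: v1*b12 - v3*b23 = (-4)*(4) - (-4)*(3) = -4
  e3: v1*b13 + v2*b23 = (-4)*(-3) + (-3)*(3) = 3
Trivector part <vB>_3:
  e123: v1*b23 - v2*b13 + v3*b12 = (-4)*(3) - (-3)*(-3) + (-4)*(4) = -37
vB = 0*e1 - 4*e2 + 3*e3 - 37*e123


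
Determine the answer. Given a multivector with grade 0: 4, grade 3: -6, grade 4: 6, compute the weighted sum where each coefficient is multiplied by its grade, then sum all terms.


Grade-weighted sum = sum of grade_k * coefficient_k
0*4 = 0
3*(-6) = -18
4*6 = 24
Total = 0 + (-18) + 24 = 6


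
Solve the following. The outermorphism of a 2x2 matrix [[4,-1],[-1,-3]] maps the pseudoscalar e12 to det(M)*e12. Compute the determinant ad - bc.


The outermorphism of a linear map f sends e1^e2 to f(e1)^f(e2).
f(e1) = 4*e1 - 1*e2
f(e2) = -1*e1 - 3*e2
f(e1) ^ f(e2) = (4*e1 - 1*e2) ^ (-1*e1 - 3*e2)
= 4*(-3)*e12 + (-1)*(-1)*e21
= (-12 - 1)*e12
= -13*e12
Coefficient = -13


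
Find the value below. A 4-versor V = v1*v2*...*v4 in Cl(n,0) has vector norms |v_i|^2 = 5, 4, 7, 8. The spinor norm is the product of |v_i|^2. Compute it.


Spinor norm N(V) = |v1|^2 * |v2|^2 * ... * |v4|^2
= 5 * 4 * 7 * 8
Running product: 5, 20, 140, 1120
N(V) = 1120


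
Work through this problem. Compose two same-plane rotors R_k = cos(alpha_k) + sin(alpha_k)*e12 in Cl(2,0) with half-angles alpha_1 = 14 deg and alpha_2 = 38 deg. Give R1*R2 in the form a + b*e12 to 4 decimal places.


Same-plane rotors commute and their half-angles add:
R1*R2 = cos(a1 + a2) + sin(a1 + a2)*e12.
a1 + a2 = 14 + 38 = 52 deg
cos(52 deg) = 0.6157
sin(52 deg) = 0.7880
R1*R2 = 0.6157 + 0.7880*e12


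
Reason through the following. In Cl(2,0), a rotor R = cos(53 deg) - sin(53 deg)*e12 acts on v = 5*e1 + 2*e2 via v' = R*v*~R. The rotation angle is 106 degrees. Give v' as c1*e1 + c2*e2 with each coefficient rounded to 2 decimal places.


Rotor R = cos(53deg) - sin(53deg)*e12
Rotation angle theta = 2 * 53 = 106 degrees
v' = R*v*~R rotates v by theta.
cos(106deg) = -0.2756, sin(106deg) = 0.9613
v'_1 = 5*cos(106deg) - 2*sin(106deg)
= 5*(-0.2756) - 2*0.9613
= -3.30
v'_2 = 5*sin(106deg) + 2*cos(106deg)
= 5*0.9613 + 2*(-0.2756)
= 4.26
v' = -3.30*e1 + 4.26*e2


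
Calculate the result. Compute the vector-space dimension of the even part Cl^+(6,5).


Even subalgebra dimension = 2^(n-1)
n = 6 + 5 = 11
2^(11 - 1) = 2^10 = 1024
Verification: sum of C(11,k) for even k = 1 + 55 + 330 + 462 + 165 + 11 = 1024
Result = 1024


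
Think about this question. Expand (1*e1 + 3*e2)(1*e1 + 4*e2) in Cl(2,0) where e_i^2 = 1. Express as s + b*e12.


Expand: (1*e1 + 3*e2)(1*e1 + 4*e2)
= 1*1*e1e1 + 1*4*e1e2 + 3*1*e2e1 + 3*4*e2e2
Using e1^2 = e2^2 = 1, e2e1 = -e1e2:
Scalar part s = 1*1 + 3*4 = 1 + 12 = 13
Bivector part b = 1*4 - 3*1 = 4 - 3 = 1
uv = 13 + 1*e12


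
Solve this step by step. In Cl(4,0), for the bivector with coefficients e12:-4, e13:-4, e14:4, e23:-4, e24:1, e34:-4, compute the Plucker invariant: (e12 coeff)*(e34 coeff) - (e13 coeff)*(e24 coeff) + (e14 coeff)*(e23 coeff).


Plucker relation: af - be + cd
a*f = (-4)*(-4) = 16
b*e = (-4)*1 = -4
c*d = 4*(-4) = -16
af - be + cd = 16 - (-4) + (-16)
= 4


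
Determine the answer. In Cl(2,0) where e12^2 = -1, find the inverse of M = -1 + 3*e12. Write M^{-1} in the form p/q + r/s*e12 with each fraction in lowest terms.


M = -1 + 3*e12, where e12^2 = -1.
Since M commutes with its reverse ~M = a - b*e12, M * ~M = a^2 - b^2*e12^2 = a^2 + b^2.
So M^{-1} = ~M / (a^2 + b^2) = (a - b*e12)/(a^2 + b^2).
a^2 + b^2 = 1 + 9 = 10
Scalar part = -1/10 = -1/10
Bivector coeff = -3/10 = -3/10
M^{-1} = -1/10 - 3/10*e12


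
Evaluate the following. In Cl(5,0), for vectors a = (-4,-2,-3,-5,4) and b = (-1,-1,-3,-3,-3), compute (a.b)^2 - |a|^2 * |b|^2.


a . b = (-4)*(-1) + (-2)*(-1) + (-3)*(-3) + (-5)*(-3) + 4*(-3)
= 4 + 2 + 9 + 15 + (-12) = 18
|a|^2 = (-4)^2 + (-2)^2 + (-3)^2 + (-5)^2 + 4^2 = 70
|b|^2 = (-1)^2 + (-1)^2 + (-3)^2 + (-3)^2 + (-3)^2 = 29
(a.b)^2 = 18^2 = 324
|a|^2 * |b|^2 = 70 * 29 = 2030
Result = 324 - 2030 = -1706


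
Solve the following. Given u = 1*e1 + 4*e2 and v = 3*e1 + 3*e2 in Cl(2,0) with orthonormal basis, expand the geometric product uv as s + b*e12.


Expand: (1*e1 + 4*e2)(3*e1 + 3*e2)
= 1*3*e1e1 + 1*3*e1e2 + 4*3*e2e1 + 4*3*e2e2
Using e1^2 = e2^2 = 1, e2e1 = -e1e2:
Scalar part s = 1*3 + 4*3 = 3 + 12 = 15
Bivector part b = 1*3 - 4*3 = 3 - 12 = -9
uv = 15 - 9*e12


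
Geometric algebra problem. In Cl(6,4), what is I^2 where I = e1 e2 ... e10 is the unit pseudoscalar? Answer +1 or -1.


The pseudoscalar I = e1...e_n (product of all n generators) of Cl(p,q) satisfies I^2 = (-1)^(q + n(n-1)/2).
p = 6, q = 4, n = p + q = 10
n(n-1)/2 = 10 * 9 / 2 = 45
Exponent = q + n(n-1)/2 = 4 + 45 = 49
I^2 = (-1)^49 = -1


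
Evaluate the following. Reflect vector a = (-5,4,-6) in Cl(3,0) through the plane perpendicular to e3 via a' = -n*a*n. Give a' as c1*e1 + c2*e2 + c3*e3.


Reflection formula: a' = -n*a*n, with n = e3 (unit vector, n^2 = 1).
For reflection through hyperplane perp to e3:
The component along e3 flips sign, others stay.
a = (-5, 4, -6)
a' = (-5, 4, 6)
a' = -5*e1 + 4*e2 + 6*e3


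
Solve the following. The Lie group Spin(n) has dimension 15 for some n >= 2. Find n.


dim Spin(n) = dim so(n) = n(n-1)/2.
Solve n(n-1)/2 = 15, i.e. n^2 - n - 30 = 0.
Discriminant = 1 + 8*15 = 121
n = (1 + sqrt(121))/2 = (1 + 11)/2 = 6


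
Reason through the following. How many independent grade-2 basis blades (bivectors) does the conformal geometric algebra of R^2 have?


The conformal model of R^2 uses Cl(3,1) with m = 2 + 2 = 4 generators.
Number of grade-2 blades = C(m, 2) = C(4, 2)
= 4*3/2 = 6


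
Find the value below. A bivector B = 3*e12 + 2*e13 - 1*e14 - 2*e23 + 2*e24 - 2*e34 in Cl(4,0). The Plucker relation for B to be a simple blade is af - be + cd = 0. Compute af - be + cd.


Plucker relation: af - be + cd
a*f = 3*(-2) = -6
b*e = 2*2 = 4
c*d = (-1)*(-2) = 2
af - be + cd = -6 - 4 + 2
= -8


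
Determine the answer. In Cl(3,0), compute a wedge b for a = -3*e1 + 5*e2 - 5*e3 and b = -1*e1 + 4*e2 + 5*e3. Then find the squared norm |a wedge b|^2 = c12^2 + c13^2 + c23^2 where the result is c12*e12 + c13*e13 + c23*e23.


a wedge b = (a1*b2 - a2*b1)*e12 + (a1*b3 - a3*b1)*e13 + (a2*b3 - a3*b2)*e23
e12 coeff: (-3)*4 - 5*(-1) = -12 - (-5) = -7
e13 coeff: (-3)*5 - (-5)*(-1) = -15 - 5 = -20
e23 coeff: 5*5 - (-5)*4 = 25 - (-20) = 45
|a wedge b|^2 = (-7)^2 + (-20)^2 + 45^2
= 49 + 400 + 2025
= 2474


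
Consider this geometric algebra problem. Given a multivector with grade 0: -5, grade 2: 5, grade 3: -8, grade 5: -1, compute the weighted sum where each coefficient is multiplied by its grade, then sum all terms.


Grade-weighted sum = sum of grade_k * coefficient_k
0*(-5) = 0
2*5 = 10
3*(-8) = -24
5*(-1) = -5
Total = 0 + 10 + (-24) + (-5) = -19


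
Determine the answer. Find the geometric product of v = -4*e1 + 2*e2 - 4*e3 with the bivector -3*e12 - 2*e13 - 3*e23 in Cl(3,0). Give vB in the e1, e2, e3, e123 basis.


vB has grade-1 (vector) and grade-3 (trivector) parts: vB = (v _| B) + (v ^ B).
Vector part <vB>_1:
  e1: -v2*b12 - v3*b13 = -(2)*(-3) - (-4)*(-2) = -2
  e2: v1*b12 - v3*b23 = (-4)*(-3) - (-4)*(-3) = 0
  e3: v1*b13 + v2*b23 = (-4)*(-2) + (2)*(-3) = 2
Trivector part <vB>_3:
  e123: v1*b23 - v2*b13 + v3*b12 = (-4)*(-3) - (2)*(-2) + (-4)*(-3) = 28
vB = -2*e1 + 0*e2 + 2*e3 + 28*e123


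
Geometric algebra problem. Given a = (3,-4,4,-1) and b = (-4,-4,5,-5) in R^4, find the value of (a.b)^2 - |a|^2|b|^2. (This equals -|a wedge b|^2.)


a . b = 3*(-4) + (-4)*(-4) + 4*5 + (-1)*(-5)
= -12 + 16 + 20 + 5 = 29
|a|^2 = 3^2 + (-4)^2 + 4^2 + (-1)^2 = 42
|b|^2 = (-4)^2 + (-4)^2 + 5^2 + (-5)^2 = 82
(a.b)^2 = 29^2 = 841
|a|^2 * |b|^2 = 42 * 82 = 3444
Result = 841 - 3444 = -2603


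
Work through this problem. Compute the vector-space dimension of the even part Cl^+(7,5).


Even subalgebra dimension = 2^(n-1)
n = 7 + 5 = 12
2^(12 - 1) = 2^11 = 2048
Verification: sum of C(12,k) for even k = 1 + 66 + 495 + 924 + 495 + 66 + 1 = 2048
Result = 2048


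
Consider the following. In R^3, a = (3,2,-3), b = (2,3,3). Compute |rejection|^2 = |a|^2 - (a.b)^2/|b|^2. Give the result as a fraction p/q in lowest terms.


|a|^2 = 3^2 + 2^2 + (-3)^2 = 22
|b|^2 = 2^2 + 3^2 + 3^2 = 22
a . b = 3*2 + 2*3 + (-3)*3 = 3
(a.b)^2 = 3^2 = 9
|rej|^2 = 22 - 9/22
= (484 - 9)/22
= 475/22
In lowest terms: 475/22


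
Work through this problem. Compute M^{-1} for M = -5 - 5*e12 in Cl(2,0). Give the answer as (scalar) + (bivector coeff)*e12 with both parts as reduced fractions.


M = -5 - 5*e12, where e12^2 = -1.
Since M commutes with its reverse ~M = a - b*e12, M * ~M = a^2 - b^2*e12^2 = a^2 + b^2.
So M^{-1} = ~M / (a^2 + b^2) = (a - b*e12)/(a^2 + b^2).
a^2 + b^2 = 25 + 25 = 50
Scalar part = -5/50 = -1/10
Bivector coeff = 5/50 = 1/10
M^{-1} = -1/10 + 1/10*e12


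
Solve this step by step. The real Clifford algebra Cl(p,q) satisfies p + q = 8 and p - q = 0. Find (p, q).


We need p + q = 8 and p - q = 0.
Adding: 2p = 8 + 0 = 8, so p = 4.
Then q = 8 - 4 = 4.
(p, q) = (4, 4)


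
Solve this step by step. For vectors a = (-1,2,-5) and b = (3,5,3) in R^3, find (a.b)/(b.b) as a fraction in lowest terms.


Projection coefficient = (a . b) / (b . b)
a . b = (-1)*3 + 2*5 + (-5)*3
= -3 + 10 + (-15) = -8
b . b = 3^2 + 5^2 + 3^2
= 9 + 25 + 9 = 43
Coefficient = -8/43
In lowest terms: -8/43


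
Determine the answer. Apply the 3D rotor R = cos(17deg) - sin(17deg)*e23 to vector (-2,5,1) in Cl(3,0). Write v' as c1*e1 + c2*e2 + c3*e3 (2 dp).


Rotor R = cos(17deg) - sin(17deg)*e23
Rotation angle theta = 2 * 17 = 34 degrees in the e23 plane (e2 -> e3).
The component perpendicular to the plane (e1) is invariant: v'_1 = v1 = -2.00
cos(34deg) = 0.8290, sin(34deg) = 0.5592
v'_2 = v2*cos(theta) - v3*sin(theta) = 5*0.8290 - 1*0.5592 = 3.59
v'_3 = v2*sin(theta) + v3*cos(theta) = 5*0.5592 + 1*0.8290 = 3.63
v' = -2.00*e1 + 3.59*e2 + 3.63*e3


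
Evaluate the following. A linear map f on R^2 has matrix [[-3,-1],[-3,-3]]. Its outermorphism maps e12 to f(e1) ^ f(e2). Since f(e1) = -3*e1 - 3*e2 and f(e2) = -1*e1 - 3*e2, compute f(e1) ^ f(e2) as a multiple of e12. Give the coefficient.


The outermorphism of a linear map f sends e1^e2 to f(e1)^f(e2).
f(e1) = -3*e1 - 3*e2
f(e2) = -1*e1 - 3*e2
f(e1) ^ f(e2) = (-3*e1 - 3*e2) ^ (-1*e1 - 3*e2)
= (-3)*(-3)*e12 + (-3)*(-1)*e21
= (9 - 3)*e12
= 6*e12
Coefficient = 6


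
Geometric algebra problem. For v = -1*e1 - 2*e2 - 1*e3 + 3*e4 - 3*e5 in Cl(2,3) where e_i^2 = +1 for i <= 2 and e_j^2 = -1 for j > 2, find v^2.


v^2 = sum of c_i^2 * e_i^2
Positive signature terms (e_i^2 = +1): (-1)^2 + (-2)^2 = 5
Negative signature terms (e_j^2 = -1): (-1)^2 + 3^2 + (-3)^2 = 19
v^2 = 5 - 19 = -14


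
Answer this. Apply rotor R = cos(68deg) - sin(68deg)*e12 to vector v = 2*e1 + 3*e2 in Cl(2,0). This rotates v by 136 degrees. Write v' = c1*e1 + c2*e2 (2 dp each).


Rotor R = cos(68deg) - sin(68deg)*e12
Rotation angle theta = 2 * 68 = 136 degrees
v' = R*v*~R rotates v by theta.
cos(136deg) = -0.7193, sin(136deg) = 0.6947
v'_1 = 2*cos(136deg) - 3*sin(136deg)
= 2*(-0.7193) - 3*0.6947
= -3.52
v'_2 = 2*sin(136deg) + 3*cos(136deg)
= 2*0.6947 + 3*(-0.7193)
= -0.77
v' = -3.52*e1 - 0.77*e2


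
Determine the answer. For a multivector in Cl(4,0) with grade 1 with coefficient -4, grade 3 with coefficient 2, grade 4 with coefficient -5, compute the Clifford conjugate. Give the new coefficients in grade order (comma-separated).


Clifford conjugate sign for grade k: (-1)^(k(k+1)/2)
Grade 1: (-1)^(1*2/2) = (-1)^1 = -1, coeff -4 -> 4
Grade 3: (-1)^(3*4/2) = (-1)^6 = 1, coeff 2 -> 2
Grade 4: (-1)^(4*5/2) = (-1)^10 = 1, coeff -5 -> -5
Conjugated coefficients: 4, 2, -5


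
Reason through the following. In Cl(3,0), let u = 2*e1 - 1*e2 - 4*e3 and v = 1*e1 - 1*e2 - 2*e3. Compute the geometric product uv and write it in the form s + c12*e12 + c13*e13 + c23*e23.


In Cl(3,0): e_i^2 = 1, e_ie_j = -e_je_i for i != j.
Scalar part = u . v = 2*1 + (-1)*(-1) + (-4)*(-2)
= 2 + 1 + 8 = 11
e12 coeff = 2*(-1) - (-1)*1 = -2 - (-1) = -1
e13 coeff = 2*(-2) - (-4)*1 = -4 - (-4) = 0
e23 coeff = (-1)*(-2) - (-4)*(-1) = 2 - 4 = -2
uv = 11 - 1*e12 + 0*e13 - 2*e23


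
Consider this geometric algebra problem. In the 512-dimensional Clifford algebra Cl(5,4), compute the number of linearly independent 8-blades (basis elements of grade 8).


Number of grade-k basis blades in Cl(p,q) with n = p + q is C(n, k).
n = 5 + 4 = 9
C(9, 8) = 9! / (8! * 1!)
= 362880 / (40320 * 1)
= 9


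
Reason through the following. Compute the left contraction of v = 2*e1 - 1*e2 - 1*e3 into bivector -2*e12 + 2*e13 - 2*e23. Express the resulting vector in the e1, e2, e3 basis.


Left contraction v _| B = <vB>_1 (grade-1 part of the geometric product vB).
Using e1_|e12 = e2, e2_|e12 = -e1, e1_|e13 = e3, e3_|e13 = -e1, e2_|e23 = e3, e3_|e23 = -e2:
e1 coeff: -v2*b12 - v3*b13 = -(-1)*(-2) - (-1)*(2) = 0
e2 coeff: v1*b12 - v3*b23 = (2)*(-2) - (-1)*(-2) = -6
e3 coeff: v1*b13 + v2*b23 = (2)*(2) + (-1)*(-2) = 6
v _| B = 0*e1 - 6*e2 + 6*e3


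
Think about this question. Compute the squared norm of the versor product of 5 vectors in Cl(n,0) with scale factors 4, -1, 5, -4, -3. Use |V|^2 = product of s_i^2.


Each vector v_i has |v_i|^2 = s_i^2
Squared scales: 4^2 = 16, (-1)^2 = 1, 5^2 = 25, (-4)^2 = 16, (-3)^2 = 9
|V|^2 = 16 * 1 * 25 * 16 * 9
= 57600


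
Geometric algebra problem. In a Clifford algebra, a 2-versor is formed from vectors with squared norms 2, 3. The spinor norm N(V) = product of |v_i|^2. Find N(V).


Spinor norm N(V) = |v1|^2 * |v2|^2 * ... * |v2|^2
= 2 * 3
Running product: 2, 6
N(V) = 6


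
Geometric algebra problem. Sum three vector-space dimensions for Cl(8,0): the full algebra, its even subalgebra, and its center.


n = 8 + 0 = 8
Total dim = 2^8 = 256
Even subalgebra dim = 2^7 = 128
n is even, so center dim = 1
Sum = 256 + 128 + 1 = 385


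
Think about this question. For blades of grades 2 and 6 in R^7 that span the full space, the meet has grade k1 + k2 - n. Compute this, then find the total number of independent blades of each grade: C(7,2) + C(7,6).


Meet grade = grade(A) + grade(B) - n
= 2 + 6 - 7 = 1
C(7,2) = 21
C(7,6) = 7
dim_A + dim_B = 21 + 7 = 28


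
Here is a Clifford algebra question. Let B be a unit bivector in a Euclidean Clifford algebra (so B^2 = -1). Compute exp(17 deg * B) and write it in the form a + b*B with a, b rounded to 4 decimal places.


For a unit bivector B with B^2 = -1, the exponential series gives
e^(theta*B) = cos(theta) + sin(theta)*B (the GA analogue of Euler's formula).
theta = 17 degrees = 0.296706 rad
cos(17 deg) = 0.9563
sin(17 deg) = 0.2924
exp(theta*B) = 0.9563 + 0.2924*B


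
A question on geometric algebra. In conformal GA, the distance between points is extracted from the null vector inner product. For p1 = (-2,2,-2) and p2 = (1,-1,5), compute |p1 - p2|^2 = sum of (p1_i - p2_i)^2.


p1 - p2 = (-3, 3, -7)
|p1 - p2|^2 = (-3)^2 + 3^2 + (-7)^2
= 9 + 9 + 49
= 67


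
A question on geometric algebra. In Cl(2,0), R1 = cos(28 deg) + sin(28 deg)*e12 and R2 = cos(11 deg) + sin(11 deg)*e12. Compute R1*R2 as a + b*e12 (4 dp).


Same-plane rotors commute and their half-angles add:
R1*R2 = cos(a1 + a2) + sin(a1 + a2)*e12.
a1 + a2 = 28 + 11 = 39 deg
cos(39 deg) = 0.7771
sin(39 deg) = 0.6293
R1*R2 = 0.7771 + 0.6293*e12


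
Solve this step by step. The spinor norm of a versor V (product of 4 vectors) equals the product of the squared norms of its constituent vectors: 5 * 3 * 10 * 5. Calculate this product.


Spinor norm N(V) = |v1|^2 * |v2|^2 * ... * |v4|^2
= 5 * 3 * 10 * 5
Running product: 5, 15, 150, 750
N(V) = 750


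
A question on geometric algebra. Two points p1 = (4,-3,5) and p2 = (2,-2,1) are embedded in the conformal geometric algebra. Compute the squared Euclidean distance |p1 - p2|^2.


p1 - p2 = (2, -1, 4)
|p1 - p2|^2 = 2^2 + (-1)^2 + 4^2
= 4 + 1 + 16
= 21


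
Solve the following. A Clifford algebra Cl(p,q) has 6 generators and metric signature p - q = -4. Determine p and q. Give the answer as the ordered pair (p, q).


We need p + q = 6 and p - q = -4.
Adding: 2p = 6 + (-4) = 2, so p = 1.
Then q = 6 - 1 = 5.
(p, q) = (1, 5)


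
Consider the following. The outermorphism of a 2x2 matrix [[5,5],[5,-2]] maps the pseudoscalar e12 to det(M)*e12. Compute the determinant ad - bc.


The outermorphism of a linear map f sends e1^e2 to f(e1)^f(e2).
f(e1) = 5*e1 + 5*e2
f(e2) = 5*e1 - 2*e2
f(e1) ^ f(e2) = (5*e1 + 5*e2) ^ (5*e1 - 2*e2)
= 5*(-2)*e12 + 5*5*e21
= (-10 - 25)*e12
= -35*e12
Coefficient = -35


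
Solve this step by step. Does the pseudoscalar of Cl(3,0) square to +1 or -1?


The pseudoscalar I = e1...e_n (product of all n generators) of Cl(p,q) satisfies I^2 = (-1)^(q + n(n-1)/2).
p = 3, q = 0, n = p + q = 3
n(n-1)/2 = 3 * 2 / 2 = 3
Exponent = q + n(n-1)/2 = 0 + 3 = 3
I^2 = (-1)^3 = -1


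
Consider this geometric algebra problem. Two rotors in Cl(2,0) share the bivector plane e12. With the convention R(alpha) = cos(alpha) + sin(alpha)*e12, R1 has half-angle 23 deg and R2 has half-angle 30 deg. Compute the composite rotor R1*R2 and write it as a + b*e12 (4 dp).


Same-plane rotors commute and their half-angles add:
R1*R2 = cos(a1 + a2) + sin(a1 + a2)*e12.
a1 + a2 = 23 + 30 = 53 deg
cos(53 deg) = 0.6018
sin(53 deg) = 0.7986
R1*R2 = 0.6018 + 0.7986*e12


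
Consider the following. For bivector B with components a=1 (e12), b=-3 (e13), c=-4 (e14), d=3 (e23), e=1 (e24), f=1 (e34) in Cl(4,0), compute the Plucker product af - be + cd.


Plucker relation: af - be + cd
a*f = 1*1 = 1
b*e = (-3)*1 = -3
c*d = (-4)*3 = -12
af - be + cd = 1 - (-3) + (-12)
= -8


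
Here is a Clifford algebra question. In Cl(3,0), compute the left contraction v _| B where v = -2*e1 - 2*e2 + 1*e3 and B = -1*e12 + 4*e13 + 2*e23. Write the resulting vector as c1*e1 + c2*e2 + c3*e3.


Left contraction v _| B = <vB>_1 (grade-1 part of the geometric product vB).
Using e1_|e12 = e2, e2_|e12 = -e1, e1_|e13 = e3, e3_|e13 = -e1, e2_|e23 = e3, e3_|e23 = -e2:
e1 coeff: -v2*b12 - v3*b13 = -(-2)*(-1) - (1)*(4) = -6
e2 coeff: v1*b12 - v3*b23 = (-2)*(-1) - (1)*(2) = 0
e3 coeff: v1*b13 + v2*b23 = (-2)*(4) + (-2)*(2) = -12
v _| B = -6*e1 + 0*e2 - 12*e3


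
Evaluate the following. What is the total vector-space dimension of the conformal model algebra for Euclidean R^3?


The conformal model of R^3 uses Cl(4,1): the 3 Euclidean generators plus two extra orthogonal generators e+ (e+^2 = +1) and e- (e-^2 = -1), from which the null vectors e0, einf are built.
Number of generators m = 3 + 2 = 5.
dim Cl(p,q) = 2^m = 2^5 = 32


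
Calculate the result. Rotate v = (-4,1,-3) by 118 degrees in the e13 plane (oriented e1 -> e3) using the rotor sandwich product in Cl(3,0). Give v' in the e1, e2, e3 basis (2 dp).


Rotor R = cos(59deg) - sin(59deg)*e13
Rotation angle theta = 2 * 59 = 118 degrees in the e13 plane (e1 -> e3).
The component perpendicular to the plane (e2) is invariant: v'_2 = v2 = 1.00
cos(118deg) = -0.4695, sin(118deg) = 0.8829
v'_1 = v1*cos(theta) - v3*sin(theta) = -4*(-0.4695) - (-3)*0.8829 = 4.53
v'_3 = v1*sin(theta) + v3*cos(theta) = -4*0.8829 + (-3)*(-0.4695) = -2.12
v' = 4.53*e1 + 1.00*e2 - 2.12*e3


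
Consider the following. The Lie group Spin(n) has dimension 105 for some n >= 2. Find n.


dim Spin(n) = dim so(n) = n(n-1)/2.
Solve n(n-1)/2 = 105, i.e. n^2 - n - 210 = 0.
Discriminant = 1 + 8*105 = 841
n = (1 + sqrt(841))/2 = (1 + 29)/2 = 15


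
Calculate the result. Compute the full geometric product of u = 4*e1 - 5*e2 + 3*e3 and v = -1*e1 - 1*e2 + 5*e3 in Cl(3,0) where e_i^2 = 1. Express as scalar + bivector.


In Cl(3,0): e_i^2 = 1, e_ie_j = -e_je_i for i != j.
Scalar part = u . v = 4*(-1) + (-5)*(-1) + 3*5
= -4 + 5 + 15 = 16
e12 coeff = 4*(-1) - (-5)*(-1) = -4 - 5 = -9
e13 coeff = 4*5 - 3*(-1) = 20 - (-3) = 23
e23 coeff = (-5)*5 - 3*(-1) = -25 - (-3) = -22
uv = 16 - 9*e12 + 23*e13 - 22*e23


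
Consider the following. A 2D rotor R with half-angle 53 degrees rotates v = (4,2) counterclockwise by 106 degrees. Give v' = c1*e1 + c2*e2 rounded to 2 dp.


Rotor R = cos(53deg) - sin(53deg)*e12
Rotation angle theta = 2 * 53 = 106 degrees
v' = R*v*~R rotates v by theta.
cos(106deg) = -0.2756, sin(106deg) = 0.9613
v'_1 = 4*cos(106deg) - 2*sin(106deg)
= 4*(-0.2756) - 2*0.9613
= -3.03
v'_2 = 4*sin(106deg) + 2*cos(106deg)
= 4*0.9613 + 2*(-0.2756)
= 3.29
v' = -3.03*e1 + 3.29*e2


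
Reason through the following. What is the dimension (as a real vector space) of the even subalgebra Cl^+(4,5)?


Even subalgebra dimension = 2^(n-1)
n = 4 + 5 = 9
2^(9 - 1) = 2^8 = 256
Verification: sum of C(9,k) for even k = 1 + 36 + 126 + 84 + 9 = 256
Result = 256


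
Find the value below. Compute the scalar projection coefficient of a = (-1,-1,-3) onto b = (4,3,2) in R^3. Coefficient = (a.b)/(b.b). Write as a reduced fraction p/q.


Projection coefficient = (a . b) / (b . b)
a . b = (-1)*4 + (-1)*3 + (-3)*2
= -4 + (-3) + (-6) = -13
b . b = 4^2 + 3^2 + 2^2
= 16 + 9 + 4 = 29
Coefficient = -13/29
In lowest terms: -13/29


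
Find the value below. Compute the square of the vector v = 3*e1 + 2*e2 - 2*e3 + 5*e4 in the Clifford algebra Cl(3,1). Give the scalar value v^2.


v^2 = sum of c_i^2 * e_i^2
Positive signature terms (e_i^2 = +1): 3^2 + 2^2 + (-2)^2 = 17
Negative signature terms (e_j^2 = -1): 5^2 = 25
v^2 = 17 - 25 = -8


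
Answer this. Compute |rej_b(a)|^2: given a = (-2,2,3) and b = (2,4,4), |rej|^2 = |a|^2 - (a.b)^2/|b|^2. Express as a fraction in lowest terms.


|a|^2 = (-2)^2 + 2^2 + 3^2 = 17
|b|^2 = 2^2 + 4^2 + 4^2 = 36
a . b = (-2)*2 + 2*4 + 3*4 = 16
(a.b)^2 = 16^2 = 256
|rej|^2 = 17 - 256/36
= (612 - 256)/36
= 356/36
In lowest terms: 89/9


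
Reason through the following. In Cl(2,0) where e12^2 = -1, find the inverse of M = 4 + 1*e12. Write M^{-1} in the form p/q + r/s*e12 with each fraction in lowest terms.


M = 4 + 1*e12, where e12^2 = -1.
Since M commutes with its reverse ~M = a - b*e12, M * ~M = a^2 - b^2*e12^2 = a^2 + b^2.
So M^{-1} = ~M / (a^2 + b^2) = (a - b*e12)/(a^2 + b^2).
a^2 + b^2 = 16 + 1 = 17
Scalar part = 4/17 = 4/17
Bivector coeff = -1/17 = -1/17
M^{-1} = 4/17 - 1/17*e12


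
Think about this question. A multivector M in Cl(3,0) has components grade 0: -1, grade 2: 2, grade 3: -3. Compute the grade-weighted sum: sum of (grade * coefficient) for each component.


Grade-weighted sum = sum of grade_k * coefficient_k
0*(-1) = 0
2*2 = 4
3*(-3) = -9
Total = 0 + 4 + (-9) = -5


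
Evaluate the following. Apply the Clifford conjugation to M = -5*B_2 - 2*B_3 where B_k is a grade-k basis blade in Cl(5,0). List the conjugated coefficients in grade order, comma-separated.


Clifford conjugate sign for grade k: (-1)^(k(k+1)/2)
Grade 2: (-1)^(2*3/2) = (-1)^3 = -1, coeff -5 -> 5
Grade 3: (-1)^(3*4/2) = (-1)^6 = 1, coeff -2 -> -2
Conjugated coefficients: 5, -2


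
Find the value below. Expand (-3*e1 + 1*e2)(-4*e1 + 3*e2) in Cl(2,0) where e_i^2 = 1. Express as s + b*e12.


Expand: (-3*e1 + 1*e2)(-4*e1 + 3*e2)
= (-3)*(-4)*e1e1 + (-3)*3*e1e2 + 1*(-4)*e2e1 + 1*3*e2e2
Using e1^2 = e2^2 = 1, e2e1 = -e1e2:
Scalar part s = (-3)*(-4) + 1*3 = 12 + 3 = 15
Bivector part b = (-3)*3 - 1*(-4) = -9 - (-4) = -5
uv = 15 - 5*e12


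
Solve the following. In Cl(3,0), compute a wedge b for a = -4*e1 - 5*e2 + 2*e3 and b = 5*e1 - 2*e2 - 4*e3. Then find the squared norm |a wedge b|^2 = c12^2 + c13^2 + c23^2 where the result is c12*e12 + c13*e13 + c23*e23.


a wedge b = (a1*b2 - a2*b1)*e12 + (a1*b3 - a3*b1)*e13 + (a2*b3 - a3*b2)*e23
e12 coeff: (-4)*(-2) - (-5)*5 = 8 - (-25) = 33
e13 coeff: (-4)*(-4) - 2*5 = 16 - 10 = 6
e23 coeff: (-5)*(-4) - 2*(-2) = 20 - (-4) = 24
|a wedge b|^2 = 33^2 + 6^2 + 24^2
= 1089 + 36 + 576
= 1701


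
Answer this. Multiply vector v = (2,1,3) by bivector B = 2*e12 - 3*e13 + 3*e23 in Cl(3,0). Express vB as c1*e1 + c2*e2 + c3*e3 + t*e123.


vB has grade-1 (vector) and grade-3 (trivector) parts: vB = (v _| B) + (v ^ B).
Vector part <vB>_1:
  e1: -v2*b12 - v3*b13 = -(1)*(2) - (3)*(-3) = 7
  e2: v1*b12 - v3*b23 = (2)*(2) - (3)*(3) = -5
  e3: v1*b13 + v2*b23 = (2)*(-3) + (1)*(3) = -3
Trivector part <vB>_3:
  e123: v1*b23 - v2*b13 + v3*b12 = (2)*(3) - (1)*(-3) + (3)*(2) = 15
vB = 7*e1 - 5*e2 - 3*e3 + 15*e123


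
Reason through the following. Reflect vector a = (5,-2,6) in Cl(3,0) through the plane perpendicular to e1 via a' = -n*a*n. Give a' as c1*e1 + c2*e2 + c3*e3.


Reflection formula: a' = -n*a*n, with n = e1 (unit vector, n^2 = 1).
For reflection through hyperplane perp to e1:
The component along e1 flips sign, others stay.
a = (5, -2, 6)
a' = (-5, -2, 6)
a' = -5*e1 - 2*e2 + 6*e3


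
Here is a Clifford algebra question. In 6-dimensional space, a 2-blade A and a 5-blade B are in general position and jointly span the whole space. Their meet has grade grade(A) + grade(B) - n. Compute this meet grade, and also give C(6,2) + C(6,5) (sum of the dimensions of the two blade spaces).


Meet grade = grade(A) + grade(B) - n
= 2 + 5 - 6 = 1
C(6,2) = 15
C(6,5) = 6
dim_A + dim_B = 15 + 6 = 21
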